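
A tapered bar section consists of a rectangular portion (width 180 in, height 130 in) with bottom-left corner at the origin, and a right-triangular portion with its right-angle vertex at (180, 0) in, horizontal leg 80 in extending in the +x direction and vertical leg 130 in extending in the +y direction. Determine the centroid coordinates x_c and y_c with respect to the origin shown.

x_c = 111.21 in, y_c = 61.06 in

rectangular portion: A = 180 × 130 = 23400.00, centroid at (90.00, 65.00).
triangular portion: A = ½·80·130 = 5200.00, centroid at (206.67, 43.33).
ΣA = 28600.00 in², ΣAx_c = 3180666.67 in³, ΣAy_c = 1746333.33 in³.
x_c = 3180666.67/28600.00 = 111.21 in; y_c = 1746333.33/28600.00 = 61.06 in.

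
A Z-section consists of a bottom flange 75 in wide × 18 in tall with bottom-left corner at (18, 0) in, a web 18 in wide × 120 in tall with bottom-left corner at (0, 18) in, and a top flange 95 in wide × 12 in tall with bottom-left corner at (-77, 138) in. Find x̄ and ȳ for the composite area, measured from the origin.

Part | A | x̄ᵢ | ȳᵢ | A·x̄ᵢ | A·ȳᵢ
bottom flange | 1350.00 | 55.50 | 9.00 | 74925.00 | 12150.00
web | 2160.00 | 9.00 | 78.00 | 19440.00 | 168480.00
top flange | 1140.00 | -29.50 | 144.00 | -33630.00 | 164160.00
Σ | 4650.00 |  |  | 60735.00 | 344790.00
x̄ = 60735.00 / 4650.00 = 13.06 in
ȳ = 344790.00 / 4650.00 = 74.15 in

x̄ = 13.06 in, ȳ = 74.15 in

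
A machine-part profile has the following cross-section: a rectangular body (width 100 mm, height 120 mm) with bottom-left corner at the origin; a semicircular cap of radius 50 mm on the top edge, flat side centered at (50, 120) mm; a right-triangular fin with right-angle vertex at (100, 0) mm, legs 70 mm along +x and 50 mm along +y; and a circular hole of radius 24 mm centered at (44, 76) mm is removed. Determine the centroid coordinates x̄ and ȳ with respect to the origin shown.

x̄ = 58.77 mm, ȳ = 73.50 mm

rectangular body: A = 100 × 120 = 12000.00, centroid at (50.00, 60.00).
semicircular top: A = ½π·50² = 3926.99, centroid at (50.00, 141.22).
triangular fin: A = ½·70·50 = 1750.00, centroid at (123.33, 16.67).
hole: A = −π·24² = -1809.56, centroid at (44.00, 76.00).
ΣA = 15867.43 mm², ΣAx̄ = 932562.35 mm³, ΣAȳ = 1166212.54 mm³.
x̄ = 932562.35/15867.43 = 58.77 mm; ȳ = 1166212.54/15867.43 = 73.50 mm.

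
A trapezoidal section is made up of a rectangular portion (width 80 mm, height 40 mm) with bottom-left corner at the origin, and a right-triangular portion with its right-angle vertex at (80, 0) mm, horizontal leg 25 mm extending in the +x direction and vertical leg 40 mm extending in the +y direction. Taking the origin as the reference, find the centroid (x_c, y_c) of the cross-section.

x_c = 46.53 mm, y_c = 19.10 mm

rectangular portion: A = 80 × 40 = 3200.00, centroid at (40.00, 20.00).
triangular portion: A = ½·25·40 = 500.00, centroid at (88.33, 13.33).
ΣA = 3700.00 mm²
ΣAx_c = (3200.00)(40.00) + (500.00)(88.33) = 172166.67 mm³
ΣAy_c = (3200.00)(20.00) + (500.00)(13.33) = 70666.67 mm³
x_c = 172166.67 / 3700.00 = 46.53 mm
y_c = 70666.67 / 3700.00 = 19.10 mm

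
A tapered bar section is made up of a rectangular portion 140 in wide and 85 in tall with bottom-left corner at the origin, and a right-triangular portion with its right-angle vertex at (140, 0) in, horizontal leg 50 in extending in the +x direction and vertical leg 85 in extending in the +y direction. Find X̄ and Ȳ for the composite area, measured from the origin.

rectangular portion: A = 140 × 85 = 11900.00, centroid at (70.00, 42.50).
triangular portion: A = ½·50·85 = 2125.00, centroid at (156.67, 28.33).
ΣA = 14025.00 in², ΣAX̄ = 1165916.67 in³, ΣAȲ = 565958.33 in³.
X̄ = 1165916.67/14025.00 = 83.13 in; Ȳ = 565958.33/14025.00 = 40.35 in.

X̄ = 83.13 in, Ȳ = 40.35 in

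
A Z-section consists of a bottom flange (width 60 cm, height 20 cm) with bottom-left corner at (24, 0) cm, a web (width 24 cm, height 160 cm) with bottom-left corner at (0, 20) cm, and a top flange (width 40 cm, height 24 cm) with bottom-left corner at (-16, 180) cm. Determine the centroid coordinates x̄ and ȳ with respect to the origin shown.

bottom flange: A = 60 × 20 = 1200.00, centroid at (54.00, 10.00).
web: A = 24 × 160 = 3840.00, centroid at (12.00, 100.00).
top flange: A = 40 × 24 = 960.00, centroid at (4.00, 192.00).
ΣA = 6000.00 cm²
ΣAx̄ = (1200.00)(54.00) + (3840.00)(12.00) + (960.00)(4.00) = 114720.00 cm³
ΣAȳ = (1200.00)(10.00) + (3840.00)(100.00) + (960.00)(192.00) = 580320.00 cm³
x̄ = 114720.00 / 6000.00 = 19.12 cm
ȳ = 580320.00 / 6000.00 = 96.72 cm

x̄ = 19.12 cm, ȳ = 96.72 cm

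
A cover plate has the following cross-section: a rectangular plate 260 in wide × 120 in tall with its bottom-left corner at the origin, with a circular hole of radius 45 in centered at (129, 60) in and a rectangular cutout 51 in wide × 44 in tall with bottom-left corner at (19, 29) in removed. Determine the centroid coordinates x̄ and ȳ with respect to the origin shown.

x̄ = 138.77 in, ȳ = 60.89 in

plate: A = 260 × 120 = 31200.00, centroid at (130.00, 60.00).
hole 1: A = −π·45² = -6361.73, centroid at (129.00, 60.00).
hole 2: A = −(51 × 44) = -2244.00, centroid at (44.50, 51.00).
ΣA = 22594.27 in²
ΣAx̄ = (31200.00)(130.00) + (-6361.73)(129.00) + (-2244.00)(44.50) = 3135479.46 in³
ΣAȳ = (31200.00)(60.00) + (-6361.73)(60.00) + (-2244.00)(51.00) = 1375852.49 in³
x̄ = 3135479.46 / 22594.27 = 138.77 in
ȳ = 1375852.49 / 22594.27 = 60.89 in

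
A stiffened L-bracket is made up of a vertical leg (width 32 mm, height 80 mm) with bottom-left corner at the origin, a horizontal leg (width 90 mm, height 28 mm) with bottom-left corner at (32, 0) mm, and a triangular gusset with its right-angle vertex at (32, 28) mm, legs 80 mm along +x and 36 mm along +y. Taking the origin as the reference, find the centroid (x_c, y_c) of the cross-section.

x_c = 49.00 mm, y_c = 29.95 mm

vertical leg: A = 32 × 80 = 2560.00, centroid at (16.00, 40.00).
horizontal leg: A = 90 × 28 = 2520.00, centroid at (77.00, 14.00).
gusset: A = ½·80·36 = 1440.00, centroid at (58.67, 40.00).
ΣA = 6520.00 mm²
ΣAx_c = (2560.00)(16.00) + (2520.00)(77.00) + (1440.00)(58.67) = 319480.00 mm³
ΣAy_c = (2560.00)(40.00) + (2520.00)(14.00) + (1440.00)(40.00) = 195280.00 mm³
x_c = 319480.00 / 6520.00 = 49.00 mm
y_c = 195280.00 / 6520.00 = 29.95 mm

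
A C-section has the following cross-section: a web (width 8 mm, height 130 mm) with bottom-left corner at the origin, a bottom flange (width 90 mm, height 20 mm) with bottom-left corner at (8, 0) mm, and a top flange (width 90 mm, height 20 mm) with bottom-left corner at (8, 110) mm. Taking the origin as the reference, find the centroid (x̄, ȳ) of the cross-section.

web: A = 8 × 130 = 1040.00, centroid at (4.00, 65.00).
bottom flange: A = 90 × 20 = 1800.00, centroid at (53.00, 10.00).
top flange: A = 90 × 20 = 1800.00, centroid at (53.00, 120.00).
ΣA = 4640.00 mm², ΣAx̄ = 194960.00 mm³, ΣAȳ = 301600.00 mm³.
x̄ = 194960.00/4640.00 = 42.02 mm; ȳ = 301600.00/4640.00 = 65.00 mm.

x̄ = 42.02 mm, ȳ = 65.00 mm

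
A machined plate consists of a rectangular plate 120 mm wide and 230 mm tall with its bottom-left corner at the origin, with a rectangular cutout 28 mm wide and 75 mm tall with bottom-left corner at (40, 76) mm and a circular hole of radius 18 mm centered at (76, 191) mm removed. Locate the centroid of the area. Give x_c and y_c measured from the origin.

plate: A = 120 × 230 = 27600.00, centroid at (60.00, 115.00).
hole 1: A = −(28 × 75) = -2100.00, centroid at (54.00, 113.50).
hole 2: A = −π·18² = -1017.88, centroid at (76.00, 191.00).
ΣA = 24482.12 mm², ΣAx_c = 1465241.42 mm³, ΣAy_c = 2741235.68 mm³.
x_c = 1465241.42/24482.12 = 59.85 mm; y_c = 2741235.68/24482.12 = 111.97 mm.

x_c = 59.85 mm, y_c = 111.97 mm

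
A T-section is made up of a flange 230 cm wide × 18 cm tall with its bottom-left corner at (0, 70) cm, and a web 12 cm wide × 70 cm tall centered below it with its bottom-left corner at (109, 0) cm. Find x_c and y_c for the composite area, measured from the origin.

Part | A | x̄ᵢ | ȳᵢ | A·x̄ᵢ | A·ȳᵢ
web | 840.00 | 115.00 | 35.00 | 96600.00 | 29400.00
flange | 4140.00 | 115.00 | 79.00 | 476100.00 | 327060.00
Σ | 4980.00 |  |  | 572700.00 | 356460.00
x_c = 572700.00 / 4980.00 = 115.00 cm
y_c = 356460.00 / 4980.00 = 71.58 cm

x_c = 115.00 cm, y_c = 71.58 cm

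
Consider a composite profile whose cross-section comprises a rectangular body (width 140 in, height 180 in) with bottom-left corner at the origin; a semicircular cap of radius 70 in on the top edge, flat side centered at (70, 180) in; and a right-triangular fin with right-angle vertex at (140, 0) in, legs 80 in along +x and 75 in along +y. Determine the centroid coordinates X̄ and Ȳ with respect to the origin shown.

rectangular body: A = 140 × 180 = 25200.00, centroid at (70.00, 90.00).
semicircular top: A = ½π·70² = 7696.90, centroid at (70.00, 209.71).
triangular fin: A = ½·80·75 = 3000.00, centroid at (166.67, 25.00).
ΣA = 35896.90 in², ΣAX̄ = 2802783.14 in³, ΣAȲ = 3957109.03 in³.
X̄ = 2802783.14/35896.90 = 78.08 in; Ȳ = 3957109.03/35896.90 = 110.24 in.

X̄ = 78.08 in, Ȳ = 110.24 in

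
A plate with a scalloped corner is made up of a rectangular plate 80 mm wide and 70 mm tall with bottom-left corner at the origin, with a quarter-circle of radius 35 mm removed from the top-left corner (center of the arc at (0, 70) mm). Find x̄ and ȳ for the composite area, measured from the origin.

plate: A = 80 × 70 = 5600.00, centroid at (40.00, 35.00).
removed quarter-circle: A = −¼π·35² = -962.11, centroid at (14.85, 55.15).
ΣA = 4637.89 mm²
ΣAx̄ = (5600.00)(40.00) + (-962.11)(14.85) = 209708.33 mm³
ΣAȳ = (5600.00)(35.00) + (-962.11)(55.15) = 142943.77 mm³
x̄ = 209708.33 / 4637.89 = 45.22 mm
ȳ = 142943.77 / 4637.89 = 30.82 mm

x̄ = 45.22 mm, ȳ = 30.82 mm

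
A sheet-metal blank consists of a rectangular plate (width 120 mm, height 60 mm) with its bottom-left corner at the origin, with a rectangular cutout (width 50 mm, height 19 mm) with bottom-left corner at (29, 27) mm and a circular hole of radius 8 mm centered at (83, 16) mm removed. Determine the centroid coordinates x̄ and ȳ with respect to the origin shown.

x̄ = 60.18 mm, ȳ = 29.44 mm

Part | A | x̄ᵢ | ȳᵢ | A·x̄ᵢ | A·ȳᵢ
plate | 7200.00 | 60.00 | 30.00 | 432000.00 | 216000.00
hole 1 | -950.00 | 54.00 | 36.50 | -51300.00 | -34675.00
hole 2 | -201.06 | 83.00 | 16.00 | -16688.14 | -3216.99
Σ | 6048.94 |  |  | 364011.86 | 178108.01
x̄ = 364011.86 / 6048.94 = 60.18 mm
ȳ = 178108.01 / 6048.94 = 29.44 mm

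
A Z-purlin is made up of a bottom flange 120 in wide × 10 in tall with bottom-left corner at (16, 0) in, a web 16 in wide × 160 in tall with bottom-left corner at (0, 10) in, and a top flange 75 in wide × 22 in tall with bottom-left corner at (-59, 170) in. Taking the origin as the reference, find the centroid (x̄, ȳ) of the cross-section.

x̄ = 14.09 in, ȳ = 98.90 in

bottom flange: A = 120 × 10 = 1200.00, centroid at (76.00, 5.00).
web: A = 16 × 160 = 2560.00, centroid at (8.00, 90.00).
top flange: A = 75 × 22 = 1650.00, centroid at (-21.50, 181.00).
ΣA = 5410.00 in²
ΣAx̄ = (1200.00)(76.00) + (2560.00)(8.00) + (1650.00)(-21.50) = 76205.00 in³
ΣAȳ = (1200.00)(5.00) + (2560.00)(90.00) + (1650.00)(181.00) = 535050.00 in³
x̄ = 76205.00 / 5410.00 = 14.09 in
ȳ = 535050.00 / 5410.00 = 98.90 in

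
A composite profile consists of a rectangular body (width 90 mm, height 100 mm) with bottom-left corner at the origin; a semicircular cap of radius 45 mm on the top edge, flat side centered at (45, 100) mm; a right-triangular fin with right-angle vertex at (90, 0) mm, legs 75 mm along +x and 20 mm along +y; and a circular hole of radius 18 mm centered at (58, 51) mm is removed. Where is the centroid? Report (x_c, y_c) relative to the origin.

x_c = 48.30 mm, y_c = 65.64 mm

Part | A | x̄ᵢ | ȳᵢ | A·x̄ᵢ | A·ȳᵢ
rectangular body | 9000.00 | 45.00 | 50.00 | 405000.00 | 450000.00
semicircular top | 3180.86 | 45.00 | 119.10 | 143138.82 | 378836.26
triangular fin | 750.00 | 115.00 | 6.67 | 86250.00 | 5000.00
hole | -1017.88 | 58.00 | 51.00 | -59036.81 | -51911.68
Σ | 11912.99 |  |  | 575352.01 | 781924.58
x_c = 575352.01 / 11912.99 = 48.30 mm
y_c = 781924.58 / 11912.99 = 65.64 mm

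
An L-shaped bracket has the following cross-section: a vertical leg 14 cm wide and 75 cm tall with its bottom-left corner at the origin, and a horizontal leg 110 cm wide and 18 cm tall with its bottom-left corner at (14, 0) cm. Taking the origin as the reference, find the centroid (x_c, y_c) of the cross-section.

Part | A | x̄ᵢ | ȳᵢ | A·x̄ᵢ | A·ȳᵢ
vertical leg | 1050.00 | 7.00 | 37.50 | 7350.00 | 39375.00
horizontal leg | 1980.00 | 69.00 | 9.00 | 136620.00 | 17820.00
Σ | 3030.00 |  |  | 143970.00 | 57195.00
x_c = 143970.00 / 3030.00 = 47.51 cm
y_c = 57195.00 / 3030.00 = 18.88 cm

x_c = 47.51 cm, y_c = 18.88 cm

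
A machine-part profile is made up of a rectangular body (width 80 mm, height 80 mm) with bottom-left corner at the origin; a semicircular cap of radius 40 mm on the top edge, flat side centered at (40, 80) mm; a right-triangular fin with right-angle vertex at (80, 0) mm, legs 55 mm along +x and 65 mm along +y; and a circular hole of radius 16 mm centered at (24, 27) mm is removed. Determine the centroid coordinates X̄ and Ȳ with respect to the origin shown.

Part | A | x̄ᵢ | ȳᵢ | A·x̄ᵢ | A·ȳᵢ
rectangular body | 6400.00 | 40.00 | 40.00 | 256000.00 | 256000.00
semicircular top | 2513.27 | 40.00 | 96.98 | 100530.96 | 243728.60
triangular fin | 1787.50 | 98.33 | 21.67 | 175770.83 | 38729.17
hole | -804.25 | 24.00 | 27.00 | -19301.95 | -21714.69
Σ | 9896.53 |  |  | 512999.85 | 516743.07
X̄ = 512999.85 / 9896.53 = 51.84 mm
Ȳ = 516743.07 / 9896.53 = 52.21 mm

X̄ = 51.84 mm, Ȳ = 52.21 mm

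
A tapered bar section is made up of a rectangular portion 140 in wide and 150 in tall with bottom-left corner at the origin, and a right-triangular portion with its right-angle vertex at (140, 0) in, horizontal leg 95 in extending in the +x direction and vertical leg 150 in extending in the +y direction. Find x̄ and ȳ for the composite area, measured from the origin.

x̄ = 95.76 in, ȳ = 68.67 in

rectangular portion: A = 140 × 150 = 21000.00, centroid at (70.00, 75.00).
triangular portion: A = ½·95·150 = 7125.00, centroid at (171.67, 50.00).
ΣA = 28125.00 in²
ΣAx̄ = (21000.00)(70.00) + (7125.00)(171.67) = 2693125.00 in³
ΣAȳ = (21000.00)(75.00) + (7125.00)(50.00) = 1931250.00 in³
x̄ = 2693125.00 / 28125.00 = 95.76 in
ȳ = 1931250.00 / 28125.00 = 68.67 in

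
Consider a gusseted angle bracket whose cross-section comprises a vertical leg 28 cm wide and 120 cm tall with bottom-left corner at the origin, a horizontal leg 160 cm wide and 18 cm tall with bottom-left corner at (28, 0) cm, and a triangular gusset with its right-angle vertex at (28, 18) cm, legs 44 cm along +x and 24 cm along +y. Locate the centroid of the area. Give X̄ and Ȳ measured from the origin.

Part | A | x̄ᵢ | ȳᵢ | A·x̄ᵢ | A·ȳᵢ
vertical leg | 3360.00 | 14.00 | 60.00 | 47040.00 | 201600.00
horizontal leg | 2880.00 | 108.00 | 9.00 | 311040.00 | 25920.00
gusset | 528.00 | 42.67 | 26.00 | 22528.00 | 13728.00
Σ | 6768.00 |  |  | 380608.00 | 241248.00
X̄ = 380608.00 / 6768.00 = 56.24 cm
Ȳ = 241248.00 / 6768.00 = 35.65 cm

X̄ = 56.24 cm, Ȳ = 35.65 cm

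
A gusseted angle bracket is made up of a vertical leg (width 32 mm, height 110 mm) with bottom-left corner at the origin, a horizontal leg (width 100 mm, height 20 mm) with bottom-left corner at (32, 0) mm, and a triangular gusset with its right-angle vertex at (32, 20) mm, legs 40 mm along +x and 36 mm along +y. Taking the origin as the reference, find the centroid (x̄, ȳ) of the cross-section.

x̄ = 40.54 mm, ȳ = 37.92 mm

vertical leg: A = 32 × 110 = 3520.00, centroid at (16.00, 55.00).
horizontal leg: A = 100 × 20 = 2000.00, centroid at (82.00, 10.00).
gusset: A = ½·40·36 = 720.00, centroid at (45.33, 32.00).
ΣA = 6240.00 mm², ΣAx̄ = 252960.00 mm³, ΣAȳ = 236640.00 mm³.
x̄ = 252960.00/6240.00 = 40.54 mm; ȳ = 236640.00/6240.00 = 37.92 mm.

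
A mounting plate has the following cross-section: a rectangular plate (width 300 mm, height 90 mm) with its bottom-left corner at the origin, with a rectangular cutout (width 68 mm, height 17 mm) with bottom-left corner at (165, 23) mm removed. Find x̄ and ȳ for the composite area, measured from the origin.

plate: A = 300 × 90 = 27000.00, centroid at (150.00, 45.00).
hole: A = −(68 × 17) = -1156.00, centroid at (199.00, 31.50).
ΣA = 25844.00 mm², ΣAx̄ = 3819956.00 mm³, ΣAȳ = 1178586.00 mm³.
x̄ = 3819956.00/25844.00 = 147.81 mm; ȳ = 1178586.00/25844.00 = 45.60 mm.

x̄ = 147.81 mm, ȳ = 45.60 mm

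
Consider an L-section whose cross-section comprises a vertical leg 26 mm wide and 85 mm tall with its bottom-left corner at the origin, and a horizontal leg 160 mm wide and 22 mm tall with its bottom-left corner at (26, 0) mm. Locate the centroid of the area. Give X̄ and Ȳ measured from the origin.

X̄ = 70.13 mm, Ȳ = 23.15 mm

vertical leg: A = 26 × 85 = 2210.00, centroid at (13.00, 42.50).
horizontal leg: A = 160 × 22 = 3520.00, centroid at (106.00, 11.00).
ΣA = 5730.00 mm², ΣAX̄ = 401850.00 mm³, ΣAȲ = 132645.00 mm³.
X̄ = 401850.00/5730.00 = 70.13 mm; Ȳ = 132645.00/5730.00 = 23.15 mm.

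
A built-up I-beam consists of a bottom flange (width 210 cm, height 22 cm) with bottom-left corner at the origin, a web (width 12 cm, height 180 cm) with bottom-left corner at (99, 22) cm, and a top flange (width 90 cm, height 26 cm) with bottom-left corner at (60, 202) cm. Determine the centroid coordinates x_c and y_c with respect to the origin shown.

Part | A | x̄ᵢ | ȳᵢ | A·x̄ᵢ | A·ȳᵢ
bottom flange | 4620.00 | 105.00 | 11.00 | 485100.00 | 50820.00
web | 2160.00 | 105.00 | 112.00 | 226800.00 | 241920.00
top flange | 2340.00 | 105.00 | 215.00 | 245700.00 | 503100.00
Σ | 9120.00 |  |  | 957600.00 | 795840.00
x_c = 957600.00 / 9120.00 = 105.00 cm
y_c = 795840.00 / 9120.00 = 87.26 cm

x_c = 105.00 cm, y_c = 87.26 cm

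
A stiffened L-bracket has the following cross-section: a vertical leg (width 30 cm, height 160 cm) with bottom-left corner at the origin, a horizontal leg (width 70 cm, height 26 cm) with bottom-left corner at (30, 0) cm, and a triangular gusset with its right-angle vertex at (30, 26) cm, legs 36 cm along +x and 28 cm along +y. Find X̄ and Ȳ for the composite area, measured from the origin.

X̄ = 29.68 cm, Ȳ = 59.72 cm

vertical leg: A = 30 × 160 = 4800.00, centroid at (15.00, 80.00).
horizontal leg: A = 70 × 26 = 1820.00, centroid at (65.00, 13.00).
gusset: A = ½·36·28 = 504.00, centroid at (42.00, 35.33).
ΣA = 7124.00 cm²
ΣAX̄ = (4800.00)(15.00) + (1820.00)(65.00) + (504.00)(42.00) = 211468.00 cm³
ΣAȲ = (4800.00)(80.00) + (1820.00)(13.00) + (504.00)(35.33) = 425468.00 cm³
X̄ = 211468.00 / 7124.00 = 29.68 cm
Ȳ = 425468.00 / 7124.00 = 59.72 cm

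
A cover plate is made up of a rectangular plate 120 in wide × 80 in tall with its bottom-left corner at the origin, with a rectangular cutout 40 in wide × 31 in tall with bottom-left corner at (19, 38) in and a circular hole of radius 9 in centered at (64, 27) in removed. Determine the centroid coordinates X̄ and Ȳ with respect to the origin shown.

X̄ = 63.09 in, Ȳ = 38.34 in

plate: A = 120 × 80 = 9600.00, centroid at (60.00, 40.00).
hole 1: A = −(40 × 31) = -1240.00, centroid at (39.00, 53.50).
hole 2: A = −π·9² = -254.47, centroid at (64.00, 27.00).
ΣA = 8105.53 in², ΣAX̄ = 511353.98 in³, ΣAȲ = 310789.34 in³.
X̄ = 511353.98/8105.53 = 63.09 in; Ȳ = 310789.34/8105.53 = 38.34 in.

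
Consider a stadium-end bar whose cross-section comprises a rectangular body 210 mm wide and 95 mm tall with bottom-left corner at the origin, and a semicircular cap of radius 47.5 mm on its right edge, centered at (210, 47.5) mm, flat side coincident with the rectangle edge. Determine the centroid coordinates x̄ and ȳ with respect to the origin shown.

rectangular body: A = 210 × 95 = 19950.00, centroid at (105.00, 47.50).
semicircular end: A = ½π·47.5² = 3544.11, centroid at (230.16, 47.50).
ΣA = 23494.11 mm²
ΣAx̄ = (19950.00)(105.00) + (3544.11)(230.16) = 2910460.85 mm³
ΣAȳ = (19950.00)(47.50) + (3544.11)(47.50) = 1115970.19 mm³
x̄ = 2910460.85 / 23494.11 = 123.88 mm
ȳ = 1115970.19 / 23494.11 = 47.50 mm

x̄ = 123.88 mm, ȳ = 47.50 mm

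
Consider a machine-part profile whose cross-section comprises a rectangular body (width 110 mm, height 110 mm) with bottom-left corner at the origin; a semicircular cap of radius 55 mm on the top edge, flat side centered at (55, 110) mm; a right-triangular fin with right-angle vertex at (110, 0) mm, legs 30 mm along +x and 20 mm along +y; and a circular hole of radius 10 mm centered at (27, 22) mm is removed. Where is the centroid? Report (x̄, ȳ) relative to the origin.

rectangular body: A = 110 × 110 = 12100.00, centroid at (55.00, 55.00).
semicircular top: A = ½π·55² = 4751.66, centroid at (55.00, 133.34).
triangular fin: A = ½·30·20 = 300.00, centroid at (120.00, 6.67).
hole: A = −π·10² = -314.16, centroid at (27.00, 22.00).
ΣA = 16837.50 mm², ΣAx̄ = 954358.94 mm³, ΣAȳ = 1294187.64 mm³.
x̄ = 954358.94/16837.50 = 56.68 mm; ȳ = 1294187.64/16837.50 = 76.86 mm.

x̄ = 56.68 mm, ȳ = 76.86 mm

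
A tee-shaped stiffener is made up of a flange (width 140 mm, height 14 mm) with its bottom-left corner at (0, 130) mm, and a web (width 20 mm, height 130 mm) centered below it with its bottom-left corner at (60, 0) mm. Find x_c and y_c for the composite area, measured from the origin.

web: A = 20 × 130 = 2600.00, centroid at (70.00, 65.00).
flange: A = 140 × 14 = 1960.00, centroid at (70.00, 137.00).
ΣA = 4560.00 mm²
ΣAx_c = (2600.00)(70.00) + (1960.00)(70.00) = 319200.00 mm³
ΣAy_c = (2600.00)(65.00) + (1960.00)(137.00) = 437520.00 mm³
x_c = 319200.00 / 4560.00 = 70.00 mm
y_c = 437520.00 / 4560.00 = 95.95 mm

x_c = 70.00 mm, y_c = 95.95 mm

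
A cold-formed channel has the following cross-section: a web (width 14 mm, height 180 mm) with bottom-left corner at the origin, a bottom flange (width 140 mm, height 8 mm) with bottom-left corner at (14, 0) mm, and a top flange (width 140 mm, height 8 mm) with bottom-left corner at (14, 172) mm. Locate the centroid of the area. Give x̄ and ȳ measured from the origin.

x̄ = 43.24 mm, ȳ = 90.00 mm

Part | A | x̄ᵢ | ȳᵢ | A·x̄ᵢ | A·ȳᵢ
web | 2520.00 | 7.00 | 90.00 | 17640.00 | 226800.00
bottom flange | 1120.00 | 84.00 | 4.00 | 94080.00 | 4480.00
top flange | 1120.00 | 84.00 | 176.00 | 94080.00 | 197120.00
Σ | 4760.00 |  |  | 205800.00 | 428400.00
x̄ = 205800.00 / 4760.00 = 43.24 mm
ȳ = 428400.00 / 4760.00 = 90.00 mm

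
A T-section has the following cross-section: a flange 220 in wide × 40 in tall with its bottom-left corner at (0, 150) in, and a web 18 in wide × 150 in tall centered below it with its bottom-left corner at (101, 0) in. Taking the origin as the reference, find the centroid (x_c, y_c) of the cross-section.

web: A = 18 × 150 = 2700.00, centroid at (110.00, 75.00).
flange: A = 220 × 40 = 8800.00, centroid at (110.00, 170.00).
ΣA = 11500.00 in², ΣAx_c = 1265000.00 in³, ΣAy_c = 1698500.00 in³.
x_c = 1265000.00/11500.00 = 110.00 in; y_c = 1698500.00/11500.00 = 147.70 in.

x_c = 110.00 in, y_c = 147.70 in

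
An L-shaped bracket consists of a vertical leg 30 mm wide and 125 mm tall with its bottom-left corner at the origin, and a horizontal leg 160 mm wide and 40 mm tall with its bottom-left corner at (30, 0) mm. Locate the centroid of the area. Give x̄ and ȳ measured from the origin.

x̄ = 74.90 mm, ȳ = 35.70 mm

Part | A | x̄ᵢ | ȳᵢ | A·x̄ᵢ | A·ȳᵢ
vertical leg | 3750.00 | 15.00 | 62.50 | 56250.00 | 234375.00
horizontal leg | 6400.00 | 110.00 | 20.00 | 704000.00 | 128000.00
Σ | 10150.00 |  |  | 760250.00 | 362375.00
x̄ = 760250.00 / 10150.00 = 74.90 mm
ȳ = 362375.00 / 10150.00 = 35.70 mm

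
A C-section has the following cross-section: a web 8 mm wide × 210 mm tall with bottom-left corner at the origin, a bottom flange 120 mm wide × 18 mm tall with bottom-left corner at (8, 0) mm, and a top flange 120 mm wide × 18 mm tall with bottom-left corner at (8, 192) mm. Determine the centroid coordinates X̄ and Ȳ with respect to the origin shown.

X̄ = 50.08 mm, Ȳ = 105.00 mm

web: A = 8 × 210 = 1680.00, centroid at (4.00, 105.00).
bottom flange: A = 120 × 18 = 2160.00, centroid at (68.00, 9.00).
top flange: A = 120 × 18 = 2160.00, centroid at (68.00, 201.00).
ΣA = 6000.00 mm²
ΣAX̄ = (1680.00)(4.00) + (2160.00)(68.00) + (2160.00)(68.00) = 300480.00 mm³
ΣAȲ = (1680.00)(105.00) + (2160.00)(9.00) + (2160.00)(201.00) = 630000.00 mm³
X̄ = 300480.00 / 6000.00 = 50.08 mm
Ȳ = 630000.00 / 6000.00 = 105.00 mm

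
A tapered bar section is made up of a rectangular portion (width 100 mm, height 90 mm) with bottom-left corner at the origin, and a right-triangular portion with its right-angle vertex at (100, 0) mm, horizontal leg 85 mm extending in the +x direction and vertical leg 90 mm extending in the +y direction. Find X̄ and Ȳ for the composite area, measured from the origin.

X̄ = 73.36 mm, Ȳ = 40.53 mm

rectangular portion: A = 100 × 90 = 9000.00, centroid at (50.00, 45.00).
triangular portion: A = ½·85·90 = 3825.00, centroid at (128.33, 30.00).
ΣA = 12825.00 mm², ΣAX̄ = 940875.00 mm³, ΣAȲ = 519750.00 mm³.
X̄ = 940875.00/12825.00 = 73.36 mm; Ȳ = 519750.00/12825.00 = 40.53 mm.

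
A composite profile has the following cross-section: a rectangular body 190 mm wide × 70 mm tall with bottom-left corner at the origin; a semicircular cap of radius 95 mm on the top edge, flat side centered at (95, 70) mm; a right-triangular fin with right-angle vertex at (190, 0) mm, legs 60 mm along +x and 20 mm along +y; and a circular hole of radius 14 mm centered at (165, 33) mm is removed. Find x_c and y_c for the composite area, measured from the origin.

rectangular body: A = 190 × 70 = 13300.00, centroid at (95.00, 35.00).
semicircular top: A = ½π·95² = 14176.44, centroid at (95.00, 110.32).
triangular fin: A = ½·60·20 = 600.00, centroid at (210.00, 6.67).
hole: A = −π·14² = -615.75, centroid at (165.00, 33.00).
ΣA = 27460.68 mm², ΣAx_c = 2634662.39 mm³, ΣAy_c = 2013114.09 mm³.
x_c = 2634662.39/27460.68 = 95.94 mm; y_c = 2013114.09/27460.68 = 73.31 mm.

x_c = 95.94 mm, y_c = 73.31 mm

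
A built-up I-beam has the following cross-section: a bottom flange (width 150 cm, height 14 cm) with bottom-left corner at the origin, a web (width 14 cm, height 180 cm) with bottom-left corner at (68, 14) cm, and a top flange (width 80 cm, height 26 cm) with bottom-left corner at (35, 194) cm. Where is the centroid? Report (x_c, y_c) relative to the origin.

bottom flange: A = 150 × 14 = 2100.00, centroid at (75.00, 7.00).
web: A = 14 × 180 = 2520.00, centroid at (75.00, 104.00).
top flange: A = 80 × 26 = 2080.00, centroid at (75.00, 207.00).
ΣA = 6700.00 cm², ΣAx_c = 502500.00 cm³, ΣAy_c = 707340.00 cm³.
x_c = 502500.00/6700.00 = 75.00 cm; y_c = 707340.00/6700.00 = 105.57 cm.

x_c = 75.00 cm, y_c = 105.57 cm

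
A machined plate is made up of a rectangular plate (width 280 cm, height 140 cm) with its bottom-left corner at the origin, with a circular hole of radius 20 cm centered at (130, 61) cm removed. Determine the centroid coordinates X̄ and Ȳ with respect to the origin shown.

X̄ = 140.33 cm, Ȳ = 70.30 cm

plate: A = 280 × 140 = 39200.00, centroid at (140.00, 70.00).
hole: A = −π·20² = -1256.64, centroid at (130.00, 61.00).
ΣA = 37943.36 cm²
ΣAX̄ = (39200.00)(140.00) + (-1256.64)(130.00) = 5324637.18 cm³
ΣAȲ = (39200.00)(70.00) + (-1256.64)(61.00) = 2667345.14 cm³
X̄ = 5324637.18 / 37943.36 = 140.33 cm
Ȳ = 2667345.14 / 37943.36 = 70.30 cm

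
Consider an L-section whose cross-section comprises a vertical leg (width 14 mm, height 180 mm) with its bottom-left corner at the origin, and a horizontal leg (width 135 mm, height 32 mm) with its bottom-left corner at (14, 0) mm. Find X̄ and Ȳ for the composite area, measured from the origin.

Part | A | x̄ᵢ | ȳᵢ | A·x̄ᵢ | A·ȳᵢ
vertical leg | 2520.00 | 7.00 | 90.00 | 17640.00 | 226800.00
horizontal leg | 4320.00 | 81.50 | 16.00 | 352080.00 | 69120.00
Σ | 6840.00 |  |  | 369720.00 | 295920.00
X̄ = 369720.00 / 6840.00 = 54.05 mm
Ȳ = 295920.00 / 6840.00 = 43.26 mm

X̄ = 54.05 mm, Ȳ = 43.26 mm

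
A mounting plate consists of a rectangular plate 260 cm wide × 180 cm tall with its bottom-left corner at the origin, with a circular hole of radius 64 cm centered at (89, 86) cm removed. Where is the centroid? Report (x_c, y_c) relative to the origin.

plate: A = 260 × 180 = 46800.00, centroid at (130.00, 90.00).
hole: A = −π·64² = -12867.96, centroid at (89.00, 86.00).
ΣA = 33932.04 cm²
ΣAx_c = (46800.00)(130.00) + (-12867.96)(89.00) = 4938751.25 cm³
ΣAy_c = (46800.00)(90.00) + (-12867.96)(86.00) = 3105355.14 cm³
x_c = 4938751.25 / 33932.04 = 145.55 cm
y_c = 3105355.14 / 33932.04 = 91.52 cm

x_c = 145.55 cm, y_c = 91.52 cm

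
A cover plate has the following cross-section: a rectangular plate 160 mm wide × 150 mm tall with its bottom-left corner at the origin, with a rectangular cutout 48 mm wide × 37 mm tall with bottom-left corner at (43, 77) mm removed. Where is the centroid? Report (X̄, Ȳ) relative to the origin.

Part | A | x̄ᵢ | ȳᵢ | A·x̄ᵢ | A·ȳᵢ
plate | 24000.00 | 80.00 | 75.00 | 1920000.00 | 1800000.00
hole | -1776.00 | 67.00 | 95.50 | -118992.00 | -169608.00
Σ | 22224.00 |  |  | 1801008.00 | 1630392.00
X̄ = 1801008.00 / 22224.00 = 81.04 mm
Ȳ = 1630392.00 / 22224.00 = 73.36 mm

X̄ = 81.04 mm, Ȳ = 73.36 mm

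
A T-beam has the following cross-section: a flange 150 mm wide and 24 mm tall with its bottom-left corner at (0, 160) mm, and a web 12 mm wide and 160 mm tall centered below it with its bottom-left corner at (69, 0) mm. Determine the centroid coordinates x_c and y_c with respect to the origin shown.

web: A = 12 × 160 = 1920.00, centroid at (75.00, 80.00).
flange: A = 150 × 24 = 3600.00, centroid at (75.00, 172.00).
ΣA = 5520.00 mm², ΣAx_c = 414000.00 mm³, ΣAy_c = 772800.00 mm³.
x_c = 414000.00/5520.00 = 75.00 mm; y_c = 772800.00/5520.00 = 140.00 mm.

x_c = 75.00 mm, y_c = 140.00 mm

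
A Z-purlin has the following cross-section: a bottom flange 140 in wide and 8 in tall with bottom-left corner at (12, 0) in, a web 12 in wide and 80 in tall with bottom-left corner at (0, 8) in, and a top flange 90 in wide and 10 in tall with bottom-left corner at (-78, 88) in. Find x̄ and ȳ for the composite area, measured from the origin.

bottom flange: A = 140 × 8 = 1120.00, centroid at (82.00, 4.00).
web: A = 12 × 80 = 960.00, centroid at (6.00, 48.00).
top flange: A = 90 × 10 = 900.00, centroid at (-33.00, 93.00).
ΣA = 2980.00 in²
ΣAx̄ = (1120.00)(82.00) + (960.00)(6.00) + (900.00)(-33.00) = 67900.00 in³
ΣAȳ = (1120.00)(4.00) + (960.00)(48.00) + (900.00)(93.00) = 134260.00 in³
x̄ = 67900.00 / 2980.00 = 22.79 in
ȳ = 134260.00 / 2980.00 = 45.05 in

x̄ = 22.79 in, ȳ = 45.05 in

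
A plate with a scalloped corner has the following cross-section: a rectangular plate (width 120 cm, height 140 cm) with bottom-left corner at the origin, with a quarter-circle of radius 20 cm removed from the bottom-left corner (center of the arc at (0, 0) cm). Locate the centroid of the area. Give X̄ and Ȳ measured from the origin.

X̄ = 60.98 cm, Ȳ = 71.17 cm

plate: A = 120 × 140 = 16800.00, centroid at (60.00, 70.00).
removed quarter-circle: A = −¼π·20² = -314.16, centroid at (8.49, 8.49).
ΣA = 16485.84 cm²
ΣAX̄ = (16800.00)(60.00) + (-314.16)(8.49) = 1005333.33 cm³
ΣAȲ = (16800.00)(70.00) + (-314.16)(8.49) = 1173333.33 cm³
X̄ = 1005333.33 / 16485.84 = 60.98 cm
Ȳ = 1173333.33 / 16485.84 = 71.17 cm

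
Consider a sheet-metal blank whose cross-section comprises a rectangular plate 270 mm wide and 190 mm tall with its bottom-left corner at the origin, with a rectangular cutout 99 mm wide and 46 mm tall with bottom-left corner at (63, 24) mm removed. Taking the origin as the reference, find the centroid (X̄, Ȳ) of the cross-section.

plate: A = 270 × 190 = 51300.00, centroid at (135.00, 95.00).
hole: A = −(99 × 46) = -4554.00, centroid at (112.50, 47.00).
ΣA = 46746.00 mm², ΣAX̄ = 6413175.00 mm³, ΣAȲ = 4659462.00 mm³.
X̄ = 6413175.00/46746.00 = 137.19 mm; Ȳ = 4659462.00/46746.00 = 99.68 mm.

X̄ = 137.19 mm, Ȳ = 99.68 mm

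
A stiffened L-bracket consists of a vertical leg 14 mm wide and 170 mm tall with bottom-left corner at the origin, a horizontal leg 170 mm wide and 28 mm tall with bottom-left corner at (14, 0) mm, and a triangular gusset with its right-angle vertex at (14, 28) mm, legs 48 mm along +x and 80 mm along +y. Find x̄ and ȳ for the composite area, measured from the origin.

x̄ = 60.21 mm, ȳ = 41.27 mm

vertical leg: A = 14 × 170 = 2380.00, centroid at (7.00, 85.00).
horizontal leg: A = 170 × 28 = 4760.00, centroid at (99.00, 14.00).
gusset: A = ½·48·80 = 1920.00, centroid at (30.00, 54.67).
ΣA = 9060.00 mm², ΣAx̄ = 545500.00 mm³, ΣAȳ = 373900.00 mm³.
x̄ = 545500.00/9060.00 = 60.21 mm; ȳ = 373900.00/9060.00 = 41.27 mm.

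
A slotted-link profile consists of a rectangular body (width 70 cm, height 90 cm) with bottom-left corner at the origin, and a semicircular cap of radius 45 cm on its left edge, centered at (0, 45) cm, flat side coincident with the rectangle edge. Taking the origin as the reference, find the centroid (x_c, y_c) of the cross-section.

rectangular body: A = 70 × 90 = 6300.00, centroid at (35.00, 45.00).
semicircular end: A = ½π·45² = 3180.86, centroid at (-19.10, 45.00).
ΣA = 9480.86 cm², ΣAx_c = 159750.00 cm³, ΣAy_c = 426638.82 cm³.
x_c = 159750.00/9480.86 = 16.85 cm; y_c = 426638.82/9480.86 = 45.00 cm.

x_c = 16.85 cm, y_c = 45.00 cm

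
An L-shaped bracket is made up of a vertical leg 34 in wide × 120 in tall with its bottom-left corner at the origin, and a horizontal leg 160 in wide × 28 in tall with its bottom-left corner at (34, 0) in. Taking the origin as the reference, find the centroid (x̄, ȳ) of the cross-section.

vertical leg: A = 34 × 120 = 4080.00, centroid at (17.00, 60.00).
horizontal leg: A = 160 × 28 = 4480.00, centroid at (114.00, 14.00).
ΣA = 8560.00 in²
ΣAx̄ = (4080.00)(17.00) + (4480.00)(114.00) = 580080.00 in³
ΣAȳ = (4080.00)(60.00) + (4480.00)(14.00) = 307520.00 in³
x̄ = 580080.00 / 8560.00 = 67.77 in
ȳ = 307520.00 / 8560.00 = 35.93 in

x̄ = 67.77 in, ȳ = 35.93 in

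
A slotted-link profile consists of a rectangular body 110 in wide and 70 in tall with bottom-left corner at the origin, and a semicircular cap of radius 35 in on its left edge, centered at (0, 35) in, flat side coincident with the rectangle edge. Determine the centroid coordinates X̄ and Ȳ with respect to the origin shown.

X̄ = 41.03 in, Ȳ = 35.00 in

rectangular body: A = 110 × 70 = 7700.00, centroid at (55.00, 35.00).
semicircular end: A = ½π·35² = 1924.23, centroid at (-14.85, 35.00).
ΣA = 9624.23 in², ΣAX̄ = 394916.67 in³, ΣAȲ = 336847.89 in³.
X̄ = 394916.67/9624.23 = 41.03 in; Ȳ = 336847.89/9624.23 = 35.00 in.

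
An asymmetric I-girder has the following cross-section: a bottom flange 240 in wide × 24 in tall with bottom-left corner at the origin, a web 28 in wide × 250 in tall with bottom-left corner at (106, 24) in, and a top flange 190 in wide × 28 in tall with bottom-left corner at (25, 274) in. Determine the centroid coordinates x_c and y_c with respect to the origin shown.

bottom flange: A = 240 × 24 = 5760.00, centroid at (120.00, 12.00).
web: A = 28 × 250 = 7000.00, centroid at (120.00, 149.00).
top flange: A = 190 × 28 = 5320.00, centroid at (120.00, 288.00).
ΣA = 18080.00 in²
ΣAx_c = (5760.00)(120.00) + (7000.00)(120.00) + (5320.00)(120.00) = 2169600.00 in³
ΣAy_c = (5760.00)(12.00) + (7000.00)(149.00) + (5320.00)(288.00) = 2644280.00 in³
x_c = 2169600.00 / 18080.00 = 120.00 in
y_c = 2644280.00 / 18080.00 = 146.25 in

x_c = 120.00 in, y_c = 146.25 in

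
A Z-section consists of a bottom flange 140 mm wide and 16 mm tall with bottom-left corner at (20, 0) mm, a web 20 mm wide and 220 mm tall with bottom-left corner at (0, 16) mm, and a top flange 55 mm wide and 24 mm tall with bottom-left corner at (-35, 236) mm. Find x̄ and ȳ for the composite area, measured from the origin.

bottom flange: A = 140 × 16 = 2240.00, centroid at (90.00, 8.00).
web: A = 20 × 220 = 4400.00, centroid at (10.00, 126.00).
top flange: A = 55 × 24 = 1320.00, centroid at (-7.50, 248.00).
ΣA = 7960.00 mm²
ΣAx̄ = (2240.00)(90.00) + (4400.00)(10.00) + (1320.00)(-7.50) = 235700.00 mm³
ΣAȳ = (2240.00)(8.00) + (4400.00)(126.00) + (1320.00)(248.00) = 899680.00 mm³
x̄ = 235700.00 / 7960.00 = 29.61 mm
ȳ = 899680.00 / 7960.00 = 113.03 mm

x̄ = 29.61 mm, ȳ = 113.03 mm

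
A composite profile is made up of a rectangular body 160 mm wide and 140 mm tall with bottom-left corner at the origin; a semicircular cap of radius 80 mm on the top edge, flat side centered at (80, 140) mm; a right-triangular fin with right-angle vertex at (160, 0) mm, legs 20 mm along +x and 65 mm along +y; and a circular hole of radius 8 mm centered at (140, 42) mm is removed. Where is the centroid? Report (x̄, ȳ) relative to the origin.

x̄ = 81.35 mm, ȳ = 100.98 mm

rectangular body: A = 160 × 140 = 22400.00, centroid at (80.00, 70.00).
semicircular top: A = ½π·80² = 10053.10, centroid at (80.00, 173.95).
triangular fin: A = ½·20·65 = 650.00, centroid at (166.67, 21.67).
hole: A = −π·8² = -201.06, centroid at (140.00, 42.00).
ΣA = 32902.03 mm²
ΣAx̄ = (22400.00)(80.00) + (10053.10)(80.00) + (650.00)(166.67) + (-201.06)(140.00) = 2676432.38 mm³
ΣAȳ = (22400.00)(70.00) + (10053.10)(173.95) + (650.00)(21.67) + (-201.06)(42.00) = 3322405.57 mm³
x̄ = 2676432.38 / 32902.03 = 81.35 mm
ȳ = 3322405.57 / 32902.03 = 100.98 mm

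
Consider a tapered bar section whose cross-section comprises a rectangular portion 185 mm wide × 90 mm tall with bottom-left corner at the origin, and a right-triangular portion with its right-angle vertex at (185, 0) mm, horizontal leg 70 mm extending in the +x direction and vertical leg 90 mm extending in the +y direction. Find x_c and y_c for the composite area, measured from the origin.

x_c = 110.93 mm, y_c = 42.61 mm

rectangular portion: A = 185 × 90 = 16650.00, centroid at (92.50, 45.00).
triangular portion: A = ½·70·90 = 3150.00, centroid at (208.33, 30.00).
ΣA = 19800.00 mm², ΣAx_c = 2196375.00 mm³, ΣAy_c = 843750.00 mm³.
x_c = 2196375.00/19800.00 = 110.93 mm; y_c = 843750.00/19800.00 = 42.61 mm.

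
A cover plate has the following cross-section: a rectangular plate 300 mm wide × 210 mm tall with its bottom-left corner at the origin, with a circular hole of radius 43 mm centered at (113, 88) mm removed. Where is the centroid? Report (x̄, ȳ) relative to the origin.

plate: A = 300 × 210 = 63000.00, centroid at (150.00, 105.00).
hole: A = −π·43² = -5808.80, centroid at (113.00, 88.00).
ΣA = 57191.20 mm²
ΣAx̄ = (63000.00)(150.00) + (-5808.80)(113.00) = 8793605.06 mm³
ΣAȳ = (63000.00)(105.00) + (-5808.80)(88.00) = 6103825.18 mm³
x̄ = 8793605.06 / 57191.20 = 153.76 mm
ȳ = 6103825.18 / 57191.20 = 106.73 mm

x̄ = 153.76 mm, ȳ = 106.73 mm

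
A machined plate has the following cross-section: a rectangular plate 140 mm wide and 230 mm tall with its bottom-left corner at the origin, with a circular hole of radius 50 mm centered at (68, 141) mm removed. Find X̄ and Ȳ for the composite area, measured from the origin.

plate: A = 140 × 230 = 32200.00, centroid at (70.00, 115.00).
hole: A = −π·50² = -7853.98, centroid at (68.00, 141.00).
ΣA = 24346.02 mm²
ΣAX̄ = (32200.00)(70.00) + (-7853.98)(68.00) = 1719929.25 mm³
ΣAȲ = (32200.00)(115.00) + (-7853.98)(141.00) = 2595588.59 mm³
X̄ = 1719929.25 / 24346.02 = 70.65 mm
Ȳ = 2595588.59 / 24346.02 = 106.61 mm

X̄ = 70.65 mm, Ȳ = 106.61 mm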